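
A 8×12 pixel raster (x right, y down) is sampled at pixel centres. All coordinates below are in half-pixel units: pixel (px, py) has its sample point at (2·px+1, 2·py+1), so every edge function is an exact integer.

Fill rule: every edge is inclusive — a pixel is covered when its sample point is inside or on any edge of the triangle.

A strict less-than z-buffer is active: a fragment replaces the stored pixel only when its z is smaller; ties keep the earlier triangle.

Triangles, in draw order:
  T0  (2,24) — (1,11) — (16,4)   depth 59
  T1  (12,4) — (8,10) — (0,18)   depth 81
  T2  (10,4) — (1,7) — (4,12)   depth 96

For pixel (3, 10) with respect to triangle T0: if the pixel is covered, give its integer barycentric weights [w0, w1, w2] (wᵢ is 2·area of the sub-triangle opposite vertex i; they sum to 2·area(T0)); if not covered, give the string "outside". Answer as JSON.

T0:
  2·area = 202
  edge (2, 24)→(1, 11): d=(-1,-13) inclusive
  edge (1, 11)→(16, 4): d=(15,-7) inclusive
  edge (16, 4)→(2, 24): d=(-14,20) inclusive
    (7,2)@(15, 5): e=[188,8,6] → #
    (5,3)@(11, 7): e=[134,10,58] → #
    (6,3)@(13, 7): e=[160,24,18] → #
    (7,3)@(15, 7): e=[186,38,-22] → ·
    (3,4)@(7, 9): e=[80,12,110] → #
    (4,4)@(9, 9): e=[106,26,70] → #
    (6,4)@(13, 9): e=[158,54,-10] → ·
    (0,5)@(1, 11): e=[0,0,202] → #  [on edge]
    (1,5)@(3, 11): e=[26,14,162] → #
    (2,5)@(5, 11): e=[52,28,122] → #
    (6,5)@(13, 11): e=[156,84,-38] → ·
    (0,6)@(1, 13): e=[-2,30,174] → ·
  covered (24 px):
    · · · · · · · ·
    · · · · · · · ·
    · · · · · · · #
    · · · · · # # ·
    · · · # # # · ·
    # # # # # # · ·
    · # # # # · · ·
    · # # # · · · ·
    · # # · · · · ·
    · # # · · · · ·
    · # · · · · · ·
    · · · · · · · ·
T1:
  2·area = 16
  edge (12, 4)→(8, 10): d=(-4,6) inclusive
  edge (8, 10)→(0, 18): d=(-8,8) inclusive
  edge (0, 18)→(12, 4): d=(12,-14) inclusive
    (7,1)@(15, 3): e=[-14,0,30] → ·  [on edge]
    (6,2)@(13, 5): e=[-10,0,26] → ·  [on edge]
    (5,3)@(11, 7): e=[-6,0,22] → ·  [on edge]
    (4,4)@(9, 9): e=[-2,0,18] → ·  [on edge]
    (3,5)@(7, 11): e=[2,0,14] → #  [on edge]
    (4,5)@(9, 11): e=[-10,-16,42] → ·
    (2,6)@(5, 13): e=[6,0,10] → #  [on edge]
    (3,6)@(7, 13): e=[-6,-16,38] → ·
    (1,7)@(3, 15): e=[10,0,6] → #  [on edge]
    (2,7)@(5, 15): e=[-2,-16,34] → ·
    (0,8)@(1, 17): e=[14,0,2] → #  [on edge]
    (1,8)@(3, 17): e=[2,-16,30] → ·
  covered (4 px):
    · · · · · · · ·
    · · · · · · · ·
    · · · · · · · ·
    · · · · · · · ·
    · · · · · · · ·
    · · · # · · · ·
    · · # · · · · ·
    · # · · · · · ·
    # · · · · · · ·
    · · · · · · · ·
    · · · · · · · ·
    · · · · · · · ·
T2:
  2·area = 54  (B↔C swapped to make it positive)
  edge (10, 4)→(4, 12): d=(-6,8) inclusive
  edge (4, 12)→(1, 7): d=(-3,-5) inclusive
  edge (1, 7)→(10, 4): d=(9,-3) inclusive
    (6,1)@(13, 3): e=[-18,72,0] → ·  [on edge]
    (3,2)@(7, 5): e=[18,36,0] → #  [on edge]
    (4,2)@(9, 5): e=[2,46,6] → #
    (5,2)@(11, 5): e=[-14,56,12] → ·
    (0,3)@(1, 7): e=[54,0,0] → #  [on edge]
    (1,3)@(3, 7): e=[38,10,6] → #
    (2,3)@(5, 7): e=[22,20,12] → #
    (4,3)@(9, 7): e=[-10,40,24] → ·
    (0,4)@(1, 9): e=[42,-6,18] → ·
    (1,4)@(3, 9): e=[26,4,24] → #
    (3,4)@(7, 9): e=[-6,24,36] → ·
    (1,5)@(3, 11): e=[14,-2,42] → ·
    (3,8)@(7, 17): e=[-54,0,108] → ·  [on edge]
  covered (8 px):
    · · · · · · · ·
    · · · · · · · ·
    · · · # # · · ·
    # # # # · · · ·
    · # # · · · · ·
    · · · · · · · ·
    · · · · · · · ·
    · · · · · · · ·
    · · · · · · · ·
    · · · · · · · ·
    · · · · · · · ·
    · · · · · · · ·

Result: "outside"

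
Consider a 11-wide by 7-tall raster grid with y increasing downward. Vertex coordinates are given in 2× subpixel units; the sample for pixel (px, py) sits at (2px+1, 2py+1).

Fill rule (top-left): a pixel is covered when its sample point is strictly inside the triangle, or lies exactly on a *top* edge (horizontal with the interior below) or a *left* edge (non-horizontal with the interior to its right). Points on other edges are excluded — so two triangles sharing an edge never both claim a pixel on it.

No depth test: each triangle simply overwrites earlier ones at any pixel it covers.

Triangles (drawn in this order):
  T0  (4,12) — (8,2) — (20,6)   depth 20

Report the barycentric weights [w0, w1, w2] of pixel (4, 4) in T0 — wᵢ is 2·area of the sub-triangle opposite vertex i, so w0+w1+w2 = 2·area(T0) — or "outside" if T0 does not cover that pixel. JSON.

T0:
  2·area = 136
  edge (4, 12)→(8, 2): d=(4,-10) top-left  bias=+0
  edge (8, 2)→(20, 6): d=(12,4) right/bottom  bias=-1
  edge (20, 6)→(4, 12): d=(-16,6) right/bottom  bias=-1
    (2,0)@(5, 1): e=[-34,0,170] → ·  [on edge]
    (4,1)@(9, 3): e=[14,8,114] → █
    (5,1)@(11, 3): e=[34,0,102] → ·  [on edge]
    (3,2)@(7, 5): e=[2,40,94] → █
    (5,2)@(11, 5): e=[42,24,70] → █
    (6,2)@(13, 5): e=[62,16,58] → █
    (7,2)@(15, 5): e=[82,8,46] → █
    (8,2)@(17, 5): e=[102,0,34] → ·  [on edge]
    (3,3)@(7, 7): e=[10,64,62] → █
    (8,3)@(17, 7): e=[110,24,2] → █
    (9,3)@(19, 7): e=[130,16,-10] → ·
    (3,4)@(7, 9): e=[18,88,30] → █
  covered (16 px):
    · · · · · · · · · · ·
    · · · · █ · · · · · ·
    · · · █ █ █ █ █ · · ·
    · · · █ █ █ █ █ █ · ·
    · · · █ █ █ · · · · ·
    · · █ · · · · · · · ·
    · · · · · · · · · · ·

Result: [80,18,38]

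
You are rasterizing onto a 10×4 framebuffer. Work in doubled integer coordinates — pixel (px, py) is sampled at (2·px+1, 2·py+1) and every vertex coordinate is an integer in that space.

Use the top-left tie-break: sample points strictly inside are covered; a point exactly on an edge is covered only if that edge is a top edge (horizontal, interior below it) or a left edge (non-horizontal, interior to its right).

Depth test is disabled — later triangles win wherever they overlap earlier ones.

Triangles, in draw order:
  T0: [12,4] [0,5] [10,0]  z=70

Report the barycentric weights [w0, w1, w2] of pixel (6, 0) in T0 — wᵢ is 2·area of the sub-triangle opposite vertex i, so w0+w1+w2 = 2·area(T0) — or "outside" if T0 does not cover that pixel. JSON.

T0:
  2·area = 50
  edge (12, 4)→(0, 5): d=(-12,1) right/bottom  bias=-1
  edge (0, 5)→(10, 0): d=(10,-5) top-left  bias=+0
  edge (10, 0)→(12, 4): d=(2,4) right/bottom  bias=-1
    (4,0)@(9, 1): e=[39,5,6] → #
    (5,0)@(11, 1): e=[37,15,-2] → ·
    (2,1)@(5, 3): e=[19,5,26] → #
    (3,1)@(7, 3): e=[17,15,18] → #
    (5,1)@(11, 3): e=[13,35,2] → #
    (6,1)@(13, 3): e=[11,45,-6] → ·
    (2,2)@(5, 5): e=[-5,25,30] → ·
    (3,2)@(7, 5): e=[-7,35,22] → ·
    (4,2)@(9, 5): e=[-9,45,14] → ·
    (5,2)@(11, 5): e=[-11,55,6] → ·
  covered (5 px):
    · · · · # · · · · ·
    · · # # # # · · · ·
    · · · · · · · · · ·
    · · · · · · · · · ·

Final: "outside"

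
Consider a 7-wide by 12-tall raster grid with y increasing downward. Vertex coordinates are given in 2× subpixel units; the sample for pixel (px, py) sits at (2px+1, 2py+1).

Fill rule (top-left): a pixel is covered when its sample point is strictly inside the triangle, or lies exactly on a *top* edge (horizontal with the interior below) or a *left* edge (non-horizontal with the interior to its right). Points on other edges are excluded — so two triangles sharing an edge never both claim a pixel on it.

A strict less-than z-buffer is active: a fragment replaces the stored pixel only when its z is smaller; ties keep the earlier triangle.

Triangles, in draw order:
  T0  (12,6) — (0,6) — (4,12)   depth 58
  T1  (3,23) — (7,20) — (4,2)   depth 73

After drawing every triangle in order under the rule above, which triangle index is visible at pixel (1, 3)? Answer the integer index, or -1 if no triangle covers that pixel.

T0:
  2·area = 72  (B↔C swapped to make it positive)
  edge (12, 6)→(4, 12): d=(-8,6) right/bottom  bias=-1
  edge (4, 12)→(0, 6): d=(-4,-6) top-left  bias=+0
  edge (0, 6)→(12, 6): d=(12,0) top-left  bias=+0
    (0,3)@(1, 7): e=[58,2,12] → X
    (1,3)@(3, 7): e=[46,14,12] → X
    (2,3)@(5, 7): e=[34,26,12] → X
    (3,3)@(7, 7): e=[22,38,12] → X
    (4,3)@(9, 7): e=[10,50,12] → X
    (5,3)@(11, 7): e=[-2,62,12] → .
    (0,4)@(1, 9): e=[42,-6,36] → .
    (1,4)@(3, 9): e=[30,6,36] → X
    (4,4)@(9, 9): e=[-6,42,36] → .
    (1,5)@(3, 11): e=[14,-2,60] → .
    (2,5)@(5, 11): e=[2,10,60] → X
    (3,5)@(7, 11): e=[-10,22,60] → .
  covered (9 px):
    . . . . . . .
    . . . . . . .
    . . . . . . .
    X X X X X . .
    . X X X . . .
    . . X . . . .
    . . . . . . .
    . . . . . . .
    . . . . . . .
    . . . . . . .
    . . . . . . .
    . . . . . . .
T1:
  2·area = 81  (B↔C swapped to make it positive)
  edge (3, 23)→(4, 2): d=(1,-21) top-left  bias=+0
  edge (4, 2)→(7, 20): d=(3,18) right/bottom  bias=-1
  edge (7, 20)→(3, 23): d=(-4,3) right/bottom  bias=-1
    (2,4)@(5, 9): e=[28,3,50] → X
    (3,4)@(7, 9): e=[70,-33,44] → .
    (2,5)@(5, 11): e=[30,9,42] → X
    (3,5)@(7, 11): e=[72,-27,36] → .
    (2,6)@(5, 13): e=[32,15,34] → X
    (3,6)@(7, 13): e=[74,-21,28] → .
    (2,7)@(5, 15): e=[34,21,26] → X
    (3,7)@(7, 15): e=[76,-15,20] → .
    (2,8)@(5, 17): e=[36,27,18] → X
    (3,8)@(7, 17): e=[78,-9,12] → .
    (5,8)@(11, 17): e=[162,-81,0] → .  [on edge]
    (2,9)@(5, 19): e=[38,33,10] → X
    (1,11)@(3, 23): e=[0,81,0] → .  [on edge]
  covered (7 px):
    . . . . . . .
    . . . . . . .
    . . . . . . .
    . . . . . . .
    . . X . . . .
    . . X . . . .
    . . X . . . .
    . . X . . . .
    . . X . . . .
    . . X . . . .
    . . X . . . .
    . . . . . . .

Z-buffer (winner per pixel, '.' = empty):
  . . . . . . .
  . . . . . . .
  . . . . . . .
  0 0 0 0 0 . .
  . 0 0 0 . . .
  . . 0 . . . .
  . . 1 . . . .
  . . 1 . . . .
  . . 1 . . . .
  . . 1 . . . .
  . . 1 . . . .
  . . . . . . .

Final: 0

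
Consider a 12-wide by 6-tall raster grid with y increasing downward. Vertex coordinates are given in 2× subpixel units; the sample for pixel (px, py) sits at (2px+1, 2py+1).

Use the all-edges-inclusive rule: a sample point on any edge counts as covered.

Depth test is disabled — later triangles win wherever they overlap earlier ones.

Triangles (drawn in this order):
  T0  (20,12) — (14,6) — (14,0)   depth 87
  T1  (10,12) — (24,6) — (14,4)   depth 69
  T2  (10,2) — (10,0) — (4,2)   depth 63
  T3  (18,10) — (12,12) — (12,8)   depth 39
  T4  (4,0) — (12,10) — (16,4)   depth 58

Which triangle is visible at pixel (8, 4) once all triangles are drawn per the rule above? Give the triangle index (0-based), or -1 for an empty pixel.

T0:
  2·area = 36
  edge (20, 12)→(14, 6): d=(-6,-6) inclusive
  edge (14, 6)→(14, 0): d=(0,-6) inclusive
  edge (14, 0)→(20, 12): d=(6,12) inclusive
    (4,0)@(9, 1): e=[0,-30,66] → ·  [on edge]
    (5,1)@(11, 3): e=[0,-18,54] → ·  [on edge]
    (7,1)@(15, 3): e=[24,6,6] → #
    (8,1)@(17, 3): e=[36,18,-18] → ·
    (6,2)@(13, 5): e=[0,-6,42] → ·  [on edge]
    (7,2)@(15, 5): e=[12,6,18] → #
    (8,2)@(17, 5): e=[24,18,-6] → ·
    (7,3)@(15, 7): e=[0,6,30] → #  [on edge]
    (8,3)@(17, 7): e=[12,18,6] → #
    (9,3)@(19, 7): e=[24,30,-18] → ·
    (7,4)@(15, 9): e=[-12,6,42] → ·
    (8,4)@(17, 9): e=[0,18,18] → #  [on edge]
    (9,5)@(19, 11): e=[0,30,6] → #  [on edge]
  covered (6 px):
    · · · · · · · · · · · ·
    · · · · · · · # · · · ·
    · · · · · · · # · · · ·
    · · · · · · · # # · · ·
    · · · · · · · · # · · ·
    · · · · · · · · · # · ·
T1:
  2·area = 88  (B↔C swapped to make it positive)
  edge (10, 12)→(14, 4): d=(4,-8) inclusive
  edge (14, 4)→(24, 6): d=(10,2) inclusive
  edge (24, 6)→(10, 12): d=(-14,6) inclusive
    (4,1)@(9, 3): e=[-44,0,132] → ·  [on edge]
    (7,2)@(15, 5): e=[12,8,68] → #
    (8,2)@(17, 5): e=[28,4,56] → #
    (9,2)@(19, 5): e=[44,0,44] → #  [on edge]
    (10,2)@(21, 5): e=[60,-4,32] → ·
    (6,3)@(13, 7): e=[4,32,52] → #
    (10,3)@(21, 7): e=[68,16,4] → #
    (11,3)@(23, 7): e=[84,12,-8] → ·
    (6,4)@(13, 9): e=[12,52,24] → #
    (8,4)@(17, 9): e=[44,44,0] → #  [on edge]
    (9,4)@(19, 9): e=[60,40,-12] → ·
    (10,4)@(21, 9): e=[76,36,-24] → ·
  covered (12 px):
    · · · · · · · · · · · ·
    · · · · · · · · · · · ·
    · · · · · · · # # # · ·
    · · · · · · # # # # # ·
    · · · · · · # # # · · ·
    · · · · · # · · · · · ·
T2:
  2·area = 12  (B↔C swapped to make it positive)
  edge (10, 2)→(4, 2): d=(-6,0) inclusive
  edge (4, 2)→(10, 0): d=(6,-2) inclusive
  edge (10, 0)→(10, 2): d=(0,2) inclusive
    (3,0)@(7, 1): e=[6,0,6] → #  [on edge]
    (4,0)@(9, 1): e=[6,4,2] → #
    (5,0)@(11, 1): e=[6,8,-2] → ·
    (0,1)@(1, 3): e=[-6,0,18] → ·  [on edge]
    (3,1)@(7, 3): e=[-6,12,6] → ·
    (4,1)@(9, 3): e=[-6,16,2] → ·
  covered (2 px):
    · · · # # · · · · · · ·
    · · · · · · · · · · · ·
    · · · · · · · · · · · ·
    · · · · · · · · · · · ·
    · · · · · · · · · · · ·
    · · · · · · · · · · · ·
T3:
  2·area = 24
  edge (18, 10)→(12, 12): d=(-6,2) inclusive
  edge (12, 12)→(12, 8): d=(0,-4) inclusive
  edge (12, 8)→(18, 10): d=(6,2) inclusive
    (1,2)@(3, 5): e=[60,-36,0] → ·  [on edge]
    (4,3)@(9, 7): e=[36,-12,0] → ·  [on edge]
    (6,4)@(13, 9): e=[16,4,4] → #
    (7,4)@(15, 9): e=[12,12,0] → #  [on edge]
    (8,4)@(17, 9): e=[8,20,-4] → ·
    (10,4)@(21, 9): e=[0,36,-12] → ·  [on edge]
    (6,5)@(13, 11): e=[4,4,16] → #
    (7,5)@(15, 11): e=[0,12,12] → #  [on edge]
    (8,5)@(17, 11): e=[-4,20,8] → ·
    (10,5)@(21, 11): e=[-12,36,0] → ·  [on edge]
  covered (4 px):
    · · · · · · · · · · · ·
    · · · · · · · · · · · ·
    · · · · · · · · · · · ·
    · · · · · · · · · · · ·
    · · · · · · # # · · · ·
    · · · · · · # # · · · ·
T4:
  2·area = 88  (B↔C swapped to make it positive)
  edge (4, 0)→(16, 4): d=(12,4) inclusive
  edge (16, 4)→(12, 10): d=(-4,6) inclusive
  edge (12, 10)→(4, 0): d=(-8,-10) inclusive
    (2,0)@(5, 1): e=[8,78,2] → #
    (3,0)@(7, 1): e=[0,66,22] → #  [on edge]
    (4,0)@(9, 1): e=[-8,54,42] → ·
    (2,1)@(5, 3): e=[32,70,-14] → ·
    (3,1)@(7, 3): e=[24,58,6] → #
    (4,1)@(9, 3): e=[16,46,26] → #
    (5,1)@(11, 3): e=[8,34,46] → #
    (6,1)@(13, 3): e=[0,22,66] → #  [on edge]
    (7,1)@(15, 3): e=[-8,10,86] → ·
    (3,2)@(7, 5): e=[48,50,-10] → ·
    (4,2)@(9, 5): e=[40,38,10] → #
    (7,2)@(15, 5): e=[16,2,70] → #
    (9,2)@(19, 5): e=[0,-22,110] → ·  [on edge]
  covered (12 px):
    · · # # · · · · · · · ·
    · · · # # # # · · · · ·
    · · · · # # # # · · · ·
    · · · · · # # · · · · ·
    · · · · · · · · · · · ·
    · · · · · · · · · · · ·

Z-buffer (winner per pixel, '.' = empty):
  . . 4 4 2 . . . . . . .
  . . . 4 4 4 4 0 . . . .
  . . . . 4 4 4 4 1 1 . .
  . . . . . 4 4 1 1 1 1 .
  . . . . . . 3 3 1 . . .
  . . . . . 1 3 3 . 0 . .

Final: 1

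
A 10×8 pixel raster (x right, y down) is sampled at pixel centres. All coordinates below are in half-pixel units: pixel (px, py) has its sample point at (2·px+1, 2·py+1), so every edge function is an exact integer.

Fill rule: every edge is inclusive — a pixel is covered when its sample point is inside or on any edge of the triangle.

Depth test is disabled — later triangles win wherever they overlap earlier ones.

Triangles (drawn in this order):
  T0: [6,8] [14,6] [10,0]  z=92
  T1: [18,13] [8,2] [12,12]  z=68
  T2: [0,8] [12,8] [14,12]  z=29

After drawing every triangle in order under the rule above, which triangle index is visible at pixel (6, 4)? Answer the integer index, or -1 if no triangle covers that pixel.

T0:
  2·area = 56  (B↔C swapped to make it positive)
  edge (6, 8)→(10, 0): d=(4,-8) inclusive
  edge (10, 0)→(14, 6): d=(4,6) inclusive
  edge (14, 6)→(6, 8): d=(-8,2) inclusive
    (4,1)@(9, 3): e=[4,18,34] → #
    (5,1)@(11, 3): e=[20,6,30] → #
    (6,1)@(13, 3): e=[36,-6,26] → ·
    (4,2)@(9, 5): e=[12,26,18] → #
    (6,2)@(13, 5): e=[44,2,10] → #
    (7,2)@(15, 5): e=[60,-10,6] → ·
    (3,3)@(7, 7): e=[4,46,6] → #
    (5,3)@(11, 7): e=[36,22,-2] → ·
    (6,3)@(13, 7): e=[52,10,-6] → ·
    (3,4)@(7, 9): e=[12,54,-10] → ·
    (4,4)@(9, 9): e=[28,42,-14] → ·
  covered (7 px):
    · · · · · · · · · ·
    · · · · # # · · · ·
    · · · · # # # · · ·
    · · · # # · · · · ·
    · · · · · · · · · ·
    · · · · · · · · · ·
    · · · · · · · · · ·
    · · · · · · · · · ·
T1:
  2·area = 56  (B↔C swapped to make it positive)
  edge (18, 13)→(12, 12): d=(-6,-1) inclusive
  edge (12, 12)→(8, 2): d=(-4,-10) inclusive
  edge (8, 2)→(18, 13): d=(10,11) inclusive
    (5,3)@(11, 7): e=[29,10,17] → #
    (6,3)@(13, 7): e=[31,30,-5] → ·
    (5,4)@(11, 9): e=[17,2,37] → #
    (6,4)@(13, 9): e=[19,22,15] → #
    (7,4)@(15, 9): e=[21,42,-7] → ·
    (5,5)@(11, 11): e=[5,-6,57] → ·
    (6,5)@(13, 11): e=[7,14,35] → #
    (7,5)@(15, 11): e=[9,34,13] → #
    (8,5)@(17, 11): e=[11,54,-9] → ·
    (6,6)@(13, 13): e=[-5,6,55] → ·
    (7,6)@(15, 13): e=[-3,26,33] → ·
  covered (5 px):
    · · · · · · · · · ·
    · · · · · · · · · ·
    · · · · · · · · · ·
    · · · · · # · · · ·
    · · · · · # # · · ·
    · · · · · · # # · ·
    · · · · · · · · · ·
    · · · · · · · · · ·
T2:
  2·area = 48
  edge (0, 8)→(12, 8): d=(12,0) inclusive
  edge (12, 8)→(14, 12): d=(2,4) inclusive
  edge (14, 12)→(0, 8): d=(-14,-4) inclusive
    (2,4)@(5, 9): e=[12,30,6] → #
    (3,4)@(7, 9): e=[12,22,14] → #
    (4,4)@(9, 9): e=[12,14,22] → #
    (5,4)@(11, 9): e=[12,6,30] → #
    (6,4)@(13, 9): e=[12,-2,38] → ·
    (2,5)@(5, 11): e=[36,34,-22] → ·
    (3,5)@(7, 11): e=[36,26,-14] → ·
    (4,5)@(9, 11): e=[36,18,-6] → ·
    (5,5)@(11, 11): e=[36,10,2] → #
    (6,5)@(13, 11): e=[36,2,10] → #
    (7,5)@(15, 11): e=[36,-6,18] → ·
    (5,6)@(11, 13): e=[60,14,-26] → ·
  covered (6 px):
    · · · · · · · · · ·
    · · · · · · · · · ·
    · · · · · · · · · ·
    · · · · · · · · · ·
    · · # # # # · · · ·
    · · · · · # # · · ·
    · · · · · · · · · ·
    · · · · · · · · · ·

Z-buffer (winner per pixel, '.' = empty):
  . . . . . . . . . .
  . . . . 0 0 . . . .
  . . . . 0 0 0 . . .
  . . . 0 0 1 . . . .
  . . 2 2 2 2 1 . . .
  . . . . . 2 2 1 . .
  . . . . . . . . . .
  . . . . . . . . . .

Result: 1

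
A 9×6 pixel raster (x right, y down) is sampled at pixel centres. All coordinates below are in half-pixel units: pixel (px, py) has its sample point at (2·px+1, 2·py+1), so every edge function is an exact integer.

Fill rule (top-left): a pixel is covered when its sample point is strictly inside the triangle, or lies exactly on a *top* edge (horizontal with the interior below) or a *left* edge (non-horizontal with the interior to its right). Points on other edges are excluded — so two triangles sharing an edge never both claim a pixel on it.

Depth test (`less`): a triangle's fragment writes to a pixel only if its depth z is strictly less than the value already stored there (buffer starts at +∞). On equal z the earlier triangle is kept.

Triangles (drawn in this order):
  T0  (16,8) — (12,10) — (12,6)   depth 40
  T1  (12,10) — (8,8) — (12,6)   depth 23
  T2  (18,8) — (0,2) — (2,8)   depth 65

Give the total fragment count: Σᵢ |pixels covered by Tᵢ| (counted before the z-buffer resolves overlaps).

T0:
  2·area = 16
  edge (16, 8)→(12, 10): d=(-4,2) right/bottom  bias=-1
  edge (12, 10)→(12, 6): d=(0,-4) top-left  bias=+0
  edge (12, 6)→(16, 8): d=(4,2) right/bottom  bias=-1
    (6,3)@(13, 7): e=[10,4,2] → #
    (7,3)@(15, 7): e=[6,12,-2] → ·
    (6,4)@(13, 9): e=[2,4,10] → #
    (7,4)@(15, 9): e=[-2,12,6] → ·
    (6,5)@(13, 11): e=[-6,4,18] → ·
  covered (2 px):
    · · · · · · · · ·
    · · · · · · · · ·
    · · · · · · · · ·
    · · · · · · # · ·
    · · · · · · # · ·
    · · · · · · · · ·
T1:
  2·area = 16
  edge (12, 10)→(8, 8): d=(-4,-2) top-left  bias=+0
  edge (8, 8)→(12, 6): d=(4,-2) top-left  bias=+0
  edge (12, 6)→(12, 10): d=(0,4) right/bottom  bias=-1
    (5,3)@(11, 7): e=[10,2,4] → #
    (6,3)@(13, 7): e=[14,6,-4] → ·
    (5,4)@(11, 9): e=[2,10,4] → #
    (6,4)@(13, 9): e=[6,14,-4] → ·
    (5,5)@(11, 11): e=[-6,18,4] → ·
  covered (2 px):
    · · · · · · · · ·
    · · · · · · · · ·
    · · · · · · · · ·
    · · · · · # · · ·
    · · · · · # · · ·
    · · · · · · · · ·
T2:
  2·area = 96  (B↔C swapped to make it positive)
  edge (18, 8)→(2, 8): d=(-16,0) right/bottom  bias=-1
  edge (2, 8)→(0, 2): d=(-2,-6) top-left  bias=+0
  edge (0, 2)→(18, 8): d=(18,6) right/bottom  bias=-1
    (0,1)@(1, 3): e=[80,4,12] → #
    (1,1)@(3, 3): e=[80,16,0] → ·  [on edge]
    (0,2)@(1, 5): e=[48,0,48] → #  [on edge]
    (1,2)@(3, 5): e=[48,12,36] → #
    (2,2)@(5, 5): e=[48,24,24] → #
    (3,2)@(7, 5): e=[48,36,12] → #
    (4,2)@(9, 5): e=[48,48,0] → ·  [on edge]
    (0,3)@(1, 7): e=[16,-4,84] → ·
    (1,3)@(3, 7): e=[16,8,72] → #
    (4,3)@(9, 7): e=[16,44,36] → #
    (5,3)@(11, 7): e=[16,56,24] → #
    (6,3)@(13, 7): e=[16,68,12] → #
    (7,3)@(15, 7): e=[16,80,0] → ·  [on edge]
    (1,5)@(3, 11): e=[-48,0,144] → ·  [on edge]
  covered (11 px):
    · · · · · · · · ·
    # · · · · · · · ·
    # # # # · · · · ·
    · # # # # # # · ·
    · · · · · · · · ·
    · · · · · · · · ·

Answer: 15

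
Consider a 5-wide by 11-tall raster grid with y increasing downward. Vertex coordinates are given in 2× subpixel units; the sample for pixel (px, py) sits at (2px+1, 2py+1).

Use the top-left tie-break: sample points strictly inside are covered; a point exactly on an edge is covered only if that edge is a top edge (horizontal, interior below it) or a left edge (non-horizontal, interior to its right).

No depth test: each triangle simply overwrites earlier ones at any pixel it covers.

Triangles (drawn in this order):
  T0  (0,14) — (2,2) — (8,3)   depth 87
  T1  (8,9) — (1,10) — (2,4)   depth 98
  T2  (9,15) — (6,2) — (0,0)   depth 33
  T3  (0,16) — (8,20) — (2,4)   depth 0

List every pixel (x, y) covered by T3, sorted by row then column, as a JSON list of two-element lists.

T0:
  2·area = 74
  edge (0, 14)→(2, 2): d=(2,-12) top-left  bias=+0
  edge (2, 2)→(8, 3): d=(6,1) right/bottom  bias=-1
  edge (8, 3)→(0, 14): d=(-8,11) right/bottom  bias=-1
    (1,1)@(3, 3): e=[14,5,55] → █
    (2,1)@(5, 3): e=[38,3,33] → █
    (3,1)@(7, 3): e=[62,1,11] → █
    (4,1)@(9, 3): e=[86,-1,-11] → ·
    (1,2)@(3, 5): e=[18,17,39] → █
    (3,2)@(7, 5): e=[66,13,-5] → ·
    (1,3)@(3, 7): e=[22,29,23] → █
    (3,3)@(7, 7): e=[70,25,-21] → ·
    (0,4)@(1, 9): e=[2,43,29] → █
    (2,4)@(5, 9): e=[50,39,-15] → ·
    (0,5)@(1, 11): e=[6,55,13] → █
    (1,5)@(3, 11): e=[30,53,-9] → ·
  covered (10 px):
    · · · · ·
    · █ █ █ ·
    · █ █ · ·
    · █ █ · ·
    █ █ · · ·
    █ · · · ·
    · · · · ·
    · · · · ·
    · · · · ·
    · · · · ·
    · · · · ·
T1:
  2·area = 41
  edge (8, 9)→(1, 10): d=(-7,1) right/bottom  bias=-1
  edge (1, 10)→(2, 4): d=(1,-6) top-left  bias=+0
  edge (2, 4)→(8, 9): d=(6,5) right/bottom  bias=-1
    (1,2)@(3, 5): e=[33,7,1] → █
    (2,2)@(5, 5): e=[31,19,-9] → ·
    (1,3)@(3, 7): e=[19,9,13] → █
    (2,3)@(5, 7): e=[17,21,3] → █
    (3,3)@(7, 7): e=[15,33,-7] → ·
    (1,4)@(3, 9): e=[5,11,25] → █
    (3,4)@(7, 9): e=[1,35,5] → █
    (4,4)@(9, 9): e=[-1,47,-5] → ·
    (1,5)@(3, 11): e=[-9,13,37] → ·
    (2,5)@(5, 11): e=[-11,25,27] → ·
    (3,5)@(7, 11): e=[-13,37,17] → ·
  covered (6 px):
    · · · · ·
    · · · · ·
    · █ · · ·
    · █ █ · ·
    · █ █ █ ·
    · · · · ·
    · · · · ·
    · · · · ·
    · · · · ·
    · · · · ·
    · · · · ·
T2:
  2·area = 72  (B↔C swapped to make it positive)
  edge (9, 15)→(0, 0): d=(-9,-15) top-left  bias=+0
  edge (0, 0)→(6, 2): d=(6,2) right/bottom  bias=-1
  edge (6, 2)→(9, 15): d=(3,13) right/bottom  bias=-1
    (0,0)@(1, 1): e=[6,4,62] → █
    (1,0)@(3, 1): e=[36,0,36] → ·  [on edge]
    (0,1)@(1, 3): e=[-12,16,68] → ·
    (1,1)@(3, 3): e=[18,12,42] → █
    (2,1)@(5, 3): e=[48,8,16] → █
    (3,1)@(7, 3): e=[78,4,-10] → ·
    (4,1)@(9, 3): e=[108,0,-36] → ·  [on edge]
    (1,2)@(3, 5): e=[0,24,48] → █  [on edge]
    (3,2)@(7, 5): e=[60,16,-4] → ·
    (1,3)@(3, 7): e=[-18,36,54] → ·
    (2,3)@(5, 7): e=[12,32,28] → █
    (3,3)@(7, 7): e=[42,28,2] → █
    (4,7)@(9, 15): e=[0,72,0] → ·  [on edge]
  covered (9 px):
    █ · · · ·
    · █ █ · ·
    · █ █ · ·
    · · █ █ ·
    · · · █ ·
    · · · █ ·
    · · · · ·
    · · · · ·
    · · · · ·
    · · · · ·
    · · · · ·
T3:
  2·area = 104  (B↔C swapped to make it positive)
  edge (0, 16)→(2, 4): d=(2,-12) top-left  bias=+0
  edge (2, 4)→(8, 20): d=(6,16) right/bottom  bias=-1
  edge (8, 20)→(0, 16): d=(-8,-4) top-left  bias=+0
    (1,3)@(3, 7): e=[18,2,84] → █
    (2,3)@(5, 7): e=[42,-30,92] → ·
    (1,4)@(3, 9): e=[22,14,68] → █
    (2,4)@(5, 9): e=[46,-18,76] → ·
    (0,5)@(1, 11): e=[2,58,44] → █
    (2,5)@(5, 11): e=[50,-6,60] → ·
    (0,6)@(1, 13): e=[6,70,28] → █
    (2,6)@(5, 13): e=[54,6,44] → █
    (3,6)@(7, 13): e=[78,-26,52] → ·
    (0,7)@(1, 15): e=[10,82,12] → █
    (3,7)@(7, 15): e=[82,-14,36] → ·
    (0,8)@(1, 17): e=[14,94,-4] → ·
  covered (13 px):
    · · · · ·
    · · · · ·
    · · · · ·
    · █ · · ·
    · █ · · ·
    █ █ · · ·
    █ █ █ · ·
    █ █ █ · ·
    · █ █ · ·
    · · · █ ·
    · · · · ·

Answer: [[1,3],[1,4],[0,5],[1,5],[0,6],[1,6],[2,6],[0,7],[1,7],[2,7],[1,8],[2,8],[3,9]]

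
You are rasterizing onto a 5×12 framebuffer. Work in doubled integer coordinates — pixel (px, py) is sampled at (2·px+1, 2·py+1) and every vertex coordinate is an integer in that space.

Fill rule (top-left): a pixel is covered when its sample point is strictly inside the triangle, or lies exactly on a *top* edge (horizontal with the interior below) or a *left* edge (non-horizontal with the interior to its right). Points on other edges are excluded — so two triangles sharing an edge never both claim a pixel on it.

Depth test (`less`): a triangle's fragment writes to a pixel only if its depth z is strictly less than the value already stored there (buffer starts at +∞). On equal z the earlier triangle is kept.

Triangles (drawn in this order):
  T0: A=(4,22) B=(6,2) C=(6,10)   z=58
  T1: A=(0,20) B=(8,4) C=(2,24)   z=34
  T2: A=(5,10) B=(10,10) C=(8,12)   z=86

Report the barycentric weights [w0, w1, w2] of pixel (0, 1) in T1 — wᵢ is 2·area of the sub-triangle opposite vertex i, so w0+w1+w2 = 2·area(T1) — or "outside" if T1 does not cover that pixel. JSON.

T0:
  2·area = 16
  edge (4, 22)→(6, 2): d=(2,-20) top-left  bias=+0
  edge (6, 2)→(6, 10): d=(0,8) right/bottom  bias=-1
  edge (6, 10)→(4, 22): d=(-2,12) right/bottom  bias=-1
    (2,6)@(5, 13): e=[2,8,6] → X
    (3,6)@(7, 13): e=[42,-8,-18] → .
    (2,7)@(5, 15): e=[6,8,2] → X
    (3,7)@(7, 15): e=[46,-8,-22] → .
    (2,8)@(5, 17): e=[10,8,-2] → .
  covered (2 px):
    . . . . .
    . . . . .
    . . . . .
    . . . . .
    . . . . .
    . . . . .
    . . X . .
    . . X . .
    . . . . .
    . . . . .
    . . . . .
    . . . . .
T1:
  2·area = 64
  edge (0, 20)→(8, 4): d=(8,-16) top-left  bias=+0
  edge (8, 4)→(2, 24): d=(-6,20) right/bottom  bias=-1
  edge (2, 24)→(0, 20): d=(-2,-4) top-left  bias=+0
    (3,3)@(7, 7): e=[8,2,54] → X
    (4,3)@(9, 7): e=[40,-38,62] → .
    (3,4)@(7, 9): e=[24,-10,50] → .
    (2,5)@(5, 11): e=[8,18,38] → X
    (3,5)@(7, 11): e=[40,-22,46] → .
    (2,6)@(5, 13): e=[24,6,34] → X
    (3,6)@(7, 13): e=[56,-34,42] → .
    (1,7)@(3, 15): e=[8,34,22] → X
    (2,7)@(5, 15): e=[40,-6,30] → .
    (1,8)@(3, 17): e=[24,22,18] → X
    (2,8)@(5, 17): e=[56,-18,26] → .
    (0,9)@(1, 19): e=[8,50,6] → X
  covered (8 px):
    . . . . .
    . . . . .
    . . . . .
    . . . X .
    . . . . .
    . . X . .
    . . X . .
    . X . . .
    . X . . .
    X X . . .
    X . . . .
    . . . . .
T2:
  2·area = 10
  edge (5, 10)→(10, 10): d=(5,0) top-left  bias=+0
  edge (10, 10)→(8, 12): d=(-2,2) right/bottom  bias=-1
  edge (8, 12)→(5, 10): d=(-3,-2) top-left  bias=+0
    (3,5)@(7, 11): e=[5,4,1] → X
    (4,5)@(9, 11): e=[5,0,5] → .  [on edge]
    (3,6)@(7, 13): e=[15,0,-5] → .  [on edge]
    (2,7)@(5, 15): e=[25,0,-15] → .  [on edge]
    (1,8)@(3, 17): e=[35,0,-25] → .  [on edge]
    (0,9)@(1, 19): e=[45,0,-35] → .  [on edge]
  covered (1 px):
    . . . . .
    . . . . .
    . . . . .
    . . . . .
    . . . . .
    . . . X .
    . . . . .
    . . . . .
    . . . . .
    . . . . .
    . . . . .
    . . . . .

Answer: "outside"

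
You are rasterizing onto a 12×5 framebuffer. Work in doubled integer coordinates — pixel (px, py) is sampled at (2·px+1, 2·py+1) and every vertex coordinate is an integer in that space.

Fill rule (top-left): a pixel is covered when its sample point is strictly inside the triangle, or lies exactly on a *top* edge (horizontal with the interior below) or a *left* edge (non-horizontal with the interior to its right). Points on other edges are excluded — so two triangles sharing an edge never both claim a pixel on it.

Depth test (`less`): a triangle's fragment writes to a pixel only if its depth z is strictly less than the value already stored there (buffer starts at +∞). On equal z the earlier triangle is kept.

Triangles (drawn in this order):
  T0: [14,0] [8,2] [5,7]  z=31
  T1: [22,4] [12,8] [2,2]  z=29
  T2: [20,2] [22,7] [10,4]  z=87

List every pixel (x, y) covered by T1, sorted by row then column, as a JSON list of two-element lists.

T0:
  2·area = 24  (B↔C swapped to make it positive)
  edge (14, 0)→(5, 7): d=(-9,7) right/bottom  bias=-1
  edge (5, 7)→(8, 2): d=(3,-5) top-left  bias=+0
  edge (8, 2)→(14, 0): d=(6,-2) top-left  bias=+0
    (5,0)@(11, 1): e=[12,12,0] → █  [on edge]
    (6,0)@(13, 1): e=[-2,22,4] → ·
    (2,1)@(5, 3): e=[36,-12,0] → ·  [on edge]
    (4,1)@(9, 3): e=[8,8,8] → █
    (5,1)@(11, 3): e=[-6,18,12] → ·
    (3,2)@(7, 5): e=[4,4,16] → █
    (4,2)@(9, 5): e=[-10,14,20] → ·
    (2,3)@(5, 7): e=[0,0,24] → ·  [on edge]
    (3,3)@(7, 7): e=[-14,10,28] → ·
  covered (3 px):
    · · · · · █ · · · · · ·
    · · · · █ · · · · · · ·
    · · · █ · · · · · · · ·
    · · · · · · · · · · · ·
    · · · · · · · · · · · ·
T1:
  2·area = 100
  edge (22, 4)→(12, 8): d=(-10,4) right/bottom  bias=-1
  edge (12, 8)→(2, 2): d=(-10,-6) top-left  bias=+0
  edge (2, 2)→(22, 4): d=(20,2) right/bottom  bias=-1
    (2,1)@(5, 3): e=[78,8,14] → █
    (3,1)@(7, 3): e=[70,20,10] → █
    (4,1)@(9, 3): e=[62,32,6] → █
    (5,1)@(11, 3): e=[54,44,2] → █
    (6,1)@(13, 3): e=[46,56,-2] → ·
    (2,2)@(5, 5): e=[58,-12,54] → ·
    (3,2)@(7, 5): e=[50,0,50] → █  [on edge]
    (6,2)@(13, 5): e=[26,36,38] → █
    (7,2)@(15, 5): e=[18,48,34] → █
    (8,2)@(17, 5): e=[10,60,30] → █
    (9,2)@(19, 5): e=[2,72,26] → █
    (10,2)@(21, 5): e=[-6,84,22] → ·
  covered (13 px):
    · · · · · · · · · · · ·
    · · █ █ █ █ · · · · · ·
    · · · █ █ █ █ █ █ █ · ·
    · · · · · █ █ · · · · ·
    · · · · · · · · · · · ·
T2:
  2·area = 54
  edge (20, 2)→(22, 7): d=(2,5) right/bottom  bias=-1
  edge (22, 7)→(10, 4): d=(-12,-3) top-left  bias=+0
  edge (10, 4)→(20, 2): d=(10,-2) top-left  bias=+0
    (7,1)@(15, 3): e=[27,27,0] → █  [on edge]
    (8,1)@(17, 3): e=[17,33,4] → █
    (9,1)@(19, 3): e=[7,39,8] → █
    (10,1)@(21, 3): e=[-3,45,12] → ·
    (2,2)@(5, 5): e=[81,-27,0] → ·  [on edge]
    (7,2)@(15, 5): e=[31,3,20] → █
    (10,2)@(21, 5): e=[1,21,32] → █
    (11,2)@(23, 5): e=[-9,27,36] → ·
    (7,3)@(15, 7): e=[35,-21,40] → ·
    (8,3)@(17, 7): e=[25,-15,44] → ·
    (9,3)@(19, 7): e=[15,-9,48] → ·
    (10,3)@(21, 7): e=[5,-3,52] → ·
  covered (7 px):
    · · · · · · · · · · · ·
    · · · · · · · █ █ █ · ·
    · · · · · · · █ █ █ █ ·
    · · · · · · · · · · · ·
    · · · · · · · · · · · ·

Answer: [[2,1],[3,1],[4,1],[5,1],[3,2],[4,2],[5,2],[6,2],[7,2],[8,2],[9,2],[5,3],[6,3]]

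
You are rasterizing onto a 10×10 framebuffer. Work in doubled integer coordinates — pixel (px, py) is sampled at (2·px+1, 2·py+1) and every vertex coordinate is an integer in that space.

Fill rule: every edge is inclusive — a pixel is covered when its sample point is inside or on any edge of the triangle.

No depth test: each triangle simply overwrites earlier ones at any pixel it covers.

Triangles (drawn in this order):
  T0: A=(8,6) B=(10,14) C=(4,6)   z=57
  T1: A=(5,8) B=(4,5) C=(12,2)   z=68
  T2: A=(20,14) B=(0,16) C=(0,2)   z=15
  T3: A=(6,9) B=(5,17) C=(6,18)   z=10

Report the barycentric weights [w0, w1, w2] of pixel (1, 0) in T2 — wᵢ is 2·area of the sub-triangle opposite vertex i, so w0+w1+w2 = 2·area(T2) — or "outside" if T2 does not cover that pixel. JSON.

T0:
  2·area = 32
  edge (8, 6)→(10, 14): d=(2,8) inclusive
  edge (10, 14)→(4, 6): d=(-6,-8) inclusive
  edge (4, 6)→(8, 6): d=(4,0) inclusive
    (2,3)@(5, 7): e=[26,2,4] → X
    (3,3)@(7, 7): e=[10,18,4] → X
    (4,3)@(9, 7): e=[-6,34,4] → .
    (2,4)@(5, 9): e=[30,-10,12] → .
    (3,4)@(7, 9): e=[14,6,12] → X
    (4,4)@(9, 9): e=[-2,22,12] → .
    (3,5)@(7, 11): e=[18,-6,20] → .
    (4,5)@(9, 11): e=[2,10,20] → X
    (5,5)@(11, 11): e=[-14,26,20] → .
    (4,6)@(9, 13): e=[6,-2,28] → .
  covered (4 px):
    . . . . . . . . . .
    . . . . . . . . . .
    . . . . . . . . . .
    . . X X . . . . . .
    . . . X . . . . . .
    . . . . X . . . . .
    . . . . . . . . . .
    . . . . . . . . . .
    . . . . . . . . . .
    . . . . . . . . . .
T1:
  2·area = 27
  edge (5, 8)→(4, 5): d=(-1,-3) inclusive
  edge (4, 5)→(12, 2): d=(8,-3) inclusive
  edge (12, 2)→(5, 8): d=(-7,6) inclusive
    (2,2)@(5, 5): e=[3,3,21] → X
    (3,2)@(7, 5): e=[9,9,9] → X
    (4,2)@(9, 5): e=[15,15,-3] → .
    (2,3)@(5, 7): e=[1,19,7] → X
    (3,3)@(7, 7): e=[7,25,-5] → .
    (2,4)@(5, 9): e=[-1,35,-7] → .
  covered (3 px):
    . . . . . . . . . .
    . . . . . . . . . .
    . . X X . . . . . .
    . . X . . . . . . .
    . . . . . . . . . .
    . . . . . . . . . .
    . . . . . . . . . .
    . . . . . . . . . .
    . . . . . . . . . .
    . . . . . . . . . .
T2:
  2·area = 280
  edge (20, 14)→(0, 16): d=(-20,2) inclusive
  edge (0, 16)→(0, 2): d=(0,-14) inclusive
  edge (0, 2)→(20, 14): d=(20,12) inclusive
    (0,1)@(1, 3): e=[258,14,8] → X
    (1,1)@(3, 3): e=[254,42,-16] → .
    (0,2)@(1, 5): e=[218,14,48] → X
    (1,2)@(3, 5): e=[214,42,24] → X
    (2,2)@(5, 5): e=[210,70,0] → X  [on edge]
    (3,2)@(7, 5): e=[206,98,-24] → .
    (0,3)@(1, 7): e=[178,14,88] → X
    (3,3)@(7, 7): e=[166,98,16] → X
    (4,3)@(9, 7): e=[162,126,-8] → .
    (0,4)@(1, 9): e=[138,14,128] → X
    (4,4)@(9, 9): e=[122,126,32] → X
    (5,4)@(11, 9): e=[118,154,8] → X
    (7,5)@(15, 11): e=[70,210,0] → X  [on edge]
  covered (36 px):
    . . . . . . . . . .
    X . . . . . . . . .
    X X X . . . . . . .
    X X X X . . . . . .
    X X X X X X . . . .
    X X X X X X X X . .
    X X X X X X X X X .
    X X X X X . . . . .
    . . . . . . . . . .
    . . . . . . . . . .
T3:
  2·area = 9  (B↔C swapped to make it positive)
  edge (6, 9)→(6, 18): d=(0,9) inclusive
  edge (6, 18)→(5, 17): d=(-1,-1) inclusive
  edge (5, 17)→(6, 9): d=(1,-8) inclusive
    (3,0)@(7, 1): e=[-9,18,0] → .  [on edge]
    (0,6)@(1, 13): e=[45,0,-36] → .  [on edge]
    (1,7)@(3, 15): e=[27,0,-18] → .  [on edge]
    (2,8)@(5, 17): e=[9,0,0] → X  [on edge]
    (3,8)@(7, 17): e=[-9,2,16] → .
    (2,9)@(5, 19): e=[9,-2,2] → .
    (3,9)@(7, 19): e=[-9,0,18] → .  [on edge]
  covered (1 px):
    . . . . . . . . . .
    . . . . . . . . . .
    . . . . . . . . . .
    . . . . . . . . . .
    . . . . . . . . . .
    . . . . . . . . . .
    . . . . . . . . . .
    . . . . . . . . . .
    . . X . . . . . . .
    . . . . . . . . . .

Result: "outside"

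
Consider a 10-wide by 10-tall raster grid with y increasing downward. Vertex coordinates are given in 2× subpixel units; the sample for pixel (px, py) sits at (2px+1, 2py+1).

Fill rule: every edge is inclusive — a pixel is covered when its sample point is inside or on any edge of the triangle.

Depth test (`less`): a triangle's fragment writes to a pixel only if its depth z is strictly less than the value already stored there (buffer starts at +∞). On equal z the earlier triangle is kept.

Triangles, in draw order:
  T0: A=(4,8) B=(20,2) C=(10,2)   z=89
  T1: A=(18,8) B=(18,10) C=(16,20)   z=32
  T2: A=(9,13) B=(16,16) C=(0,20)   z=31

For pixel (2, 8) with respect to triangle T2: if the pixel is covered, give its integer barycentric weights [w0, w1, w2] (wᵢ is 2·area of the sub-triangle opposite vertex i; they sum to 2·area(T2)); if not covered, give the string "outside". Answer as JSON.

T0:
  2·area = 60  (B↔C swapped to make it positive)
  edge (4, 8)→(10, 2): d=(6,-6) inclusive
  edge (10, 2)→(20, 2): d=(10,0) inclusive
  edge (20, 2)→(4, 8): d=(-16,6) inclusive
    (5,0)@(11, 1): e=[0,-10,70] → .  [on edge]
    (4,1)@(9, 3): e=[0,10,50] → X  [on edge]
    (5,1)@(11, 3): e=[12,10,38] → X
    (6,1)@(13, 3): e=[24,10,26] → X
    (7,1)@(15, 3): e=[36,10,14] → X
    (8,1)@(17, 3): e=[48,10,2] → X
    (9,1)@(19, 3): e=[60,10,-10] → .
    (3,2)@(7, 5): e=[0,30,30] → X  [on edge]
    (6,2)@(13, 5): e=[36,30,-6] → .
    (7,2)@(15, 5): e=[48,30,-18] → .
    (8,2)@(17, 5): e=[60,30,-30] → .
    (2,3)@(5, 7): e=[0,50,10] → X  [on edge]
    (1,4)@(3, 9): e=[0,70,-10] → .  [on edge]
    (0,5)@(1, 11): e=[0,90,-30] → .  [on edge]
  covered (9 px):
    . . . . . . . . . .
    . . . . X X X X X .
    . . . X X X . . . .
    . . X . . . . . . .
    . . . . . . . . . .
    . . . . . . . . . .
    . . . . . . . . . .
    . . . . . . . . . .
    . . . . . . . . . .
    . . . . . . . . . .
T1:
  2·area = 4
  edge (18, 8)→(18, 10): d=(0,2) inclusive
  edge (18, 10)→(16, 20): d=(-2,10) inclusive
  edge (16, 20)→(18, 8): d=(2,-12) inclusive
    (9,2)@(19, 5): e=[-2,0,6] → .  [on edge]
    (8,7)@(17, 15): e=[2,0,2] → X  [on edge]
    (9,7)@(19, 15): e=[-2,-20,26] → .
    (8,8)@(17, 17): e=[2,-4,6] → .
  covered (1 px):
    . . . . . . . . . .
    . . . . . . . . . .
    . . . . . . . . . .
    . . . . . . . . . .
    . . . . . . . . . .
    . . . . . . . . . .
    . . . . . . . . . .
    . . . . . . . . X .
    . . . . . . . . . .
    . . . . . . . . . .
T2:
  2·area = 76
  edge (9, 13)→(16, 16): d=(7,3) inclusive
  edge (16, 16)→(0, 20): d=(-16,4) inclusive
  edge (0, 20)→(9, 13): d=(9,-7) inclusive
    (4,6)@(9, 13): e=[0,76,0] → X  [on edge]
    (5,6)@(11, 13): e=[-6,68,14] → .
    (3,7)@(7, 15): e=[20,52,4] → X
    (5,7)@(11, 15): e=[8,36,32] → X
    (6,7)@(13, 15): e=[2,28,46] → X
    (7,7)@(15, 15): e=[-4,20,60] → .
    (2,8)@(5, 17): e=[40,28,8] → X
    (6,8)@(13, 17): e=[16,-4,64] → .
    (1,9)@(3, 19): e=[60,4,12] → X
    (2,9)@(5, 19): e=[54,-4,26] → .
    (3,9)@(7, 19): e=[48,-12,40] → .
    (4,9)@(9, 19): e=[42,-20,54] → .
  covered (10 px):
    . . . . . . . . . .
    . . . . . . . . . .
    . . . . . . . . . .
    . . . . . . . . . .
    . . . . . . . . . .
    . . . . . . . . . .
    . . . . X . . . . .
    . . . X X X X . . .
    . . X X X X . . . .
    . X . . . . . . . .

Result: [28,8,40]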